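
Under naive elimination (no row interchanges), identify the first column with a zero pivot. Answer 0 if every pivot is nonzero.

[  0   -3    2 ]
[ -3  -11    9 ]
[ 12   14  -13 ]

first zero-pivot column = 1

Naive forward elimination:
Pivot entry (1,1) is zero but row 2 has -3 in column 1 -> naive elimination stops; a row interchange (e.g. R1 <-> R2) would be required here.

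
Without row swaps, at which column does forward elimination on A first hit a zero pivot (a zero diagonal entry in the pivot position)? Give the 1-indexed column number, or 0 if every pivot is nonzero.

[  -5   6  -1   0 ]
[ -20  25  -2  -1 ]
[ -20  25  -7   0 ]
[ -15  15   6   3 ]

Naive forward elimination:
R2 <- R2 - (4)*R1:  [  0   1   2  -1 ]
R3 <- R3 - (4)*R1:  [  0   1  -3   0 ]
R4 <- R4 - (3)*R1:  [  0  -3   9   3 ]
R3 <- R3 - (1)*R2:  [  0   0  -5   1 ]
R4 <- R4 - (-3)*R2:  [  0   0  15   0 ]
R4 <- R4 - (-3)*R3:  [ 0  0  0  3 ]
All pivots nonzero; naive elimination completes without hitting a zero pivot.

first zero-pivot column = 0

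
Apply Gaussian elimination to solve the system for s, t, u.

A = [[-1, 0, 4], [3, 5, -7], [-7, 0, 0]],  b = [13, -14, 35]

(-5, 3, 2)

Forward elimination on [A|b]:
R2 <- R2 - (-3)*R1:  [  0   5   5  25 ]
R3 <- R3 - (7)*R1:  [   0    0  -28  -56 ]
Row echelon form:
[ -1  0    4  |   13 ]
[  0  5    5  |   25 ]
[  0  0  -28  |  -56 ]
Back-substitution:
u = (-56) / -28 = 2
t = (25 - (5)*(2)) / 5 = 3
s = (13 - (4)*(2)) / -1 = -5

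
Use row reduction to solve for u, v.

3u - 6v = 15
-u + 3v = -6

(3, -1)

Forward elimination on [A|b]:
R2 <- R2 - (-1/3)*R1:  [  0   1  -1 ]
Row echelon form:
[ 3  -6  |  15 ]
[ 0   1  |  -1 ]
Back-substitution:
v = (-1) / 1 = -1
u = (15 - (-6)*(-1)) / 3 = 3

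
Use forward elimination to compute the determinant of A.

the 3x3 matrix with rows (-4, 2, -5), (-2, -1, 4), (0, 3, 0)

det(A) = 78

Forward elimination:
R2 <- R2 - (1/2)*R1:  [    0    -2  13/2 ]
R3 <- R3 - (-3/2)*R2:  [    0     0  39/4 ]
Upper-triangular form:
[ -4   2    -5 ]
[  0  -2  13/2 ]
[  0   0  39/4 ]
det(A) = (-1)^0 * (-4) * (-2) * (39/4) = 78  (0 row swaps -> sign +1)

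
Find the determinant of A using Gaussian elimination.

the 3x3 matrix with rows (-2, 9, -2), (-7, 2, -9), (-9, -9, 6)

det(A) = 1083

Forward elimination:
R2 <- R2 - (7/2)*R1:  [     0  -59/2     -2 ]
R3 <- R3 - (9/2)*R1:  [     0  -99/2     15 ]
R3 <- R3 - (99/59)*R2:  [       0        0  1083/59 ]
Upper-triangular form:
[ -2      9       -2 ]
[  0  -59/2       -2 ]
[  0      0  1083/59 ]
det(A) = (-1)^0 * (-2) * (-59/2) * (1083/59) = 1083  (0 row swaps -> sign +1)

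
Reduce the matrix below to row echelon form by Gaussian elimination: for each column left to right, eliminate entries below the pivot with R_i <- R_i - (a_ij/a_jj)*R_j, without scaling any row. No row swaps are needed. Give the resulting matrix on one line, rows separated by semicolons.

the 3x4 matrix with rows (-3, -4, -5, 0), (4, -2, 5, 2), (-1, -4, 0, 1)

Forward elimination:
R2 <- R2 - (-4/3)*R1:  [     0  -22/3   -5/3      2 ]
R3 <- R3 - (1/3)*R1:  [    0  -8/3   5/3     1 ]
R3 <- R3 - (4/11)*R2:  [     0      0  25/11   3/11 ]
Row echelon form:
[ -3     -4     -5     0 ]
[  0  -22/3   -5/3     2 ]
[  0      0  25/11  3/11 ]

REF = [-3 -4 -5 0; 0 -22/3 -5/3 2; 0 0 25/11 3/11]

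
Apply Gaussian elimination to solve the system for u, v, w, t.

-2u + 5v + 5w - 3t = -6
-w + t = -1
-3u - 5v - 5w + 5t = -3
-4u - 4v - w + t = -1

(1, -1, -1, -2)

Forward elimination on [A|b]:
R3 <- R3 - (3/2)*R1:  [     0  -25/2  -25/2   19/2      6 ]
R4 <- R4 - (2)*R1:  [   0  -14  -11    7   11 ]
R2 <-> R3   (pivot in column 2 was zero)
[ -2      5      5    -3  -6 ]
[  0  -25/2  -25/2  19/2   6 ]
[  0      0     -1     1  -1 ]
[  0    -14    -11     7  11 ]
R4 <- R4 - (28/25)*R2:  [      0       0       3  -91/25  107/25 ]
R4 <- R4 - (-3)*R3:  [      0       0       0  -16/25   32/25 ]
Row echelon form:
[ -2      5      5      -3  |     -6 ]
[  0  -25/2  -25/2    19/2  |      6 ]
[  0      0     -1       1  |     -1 ]
[  0      0      0  -16/25  |  32/25 ]
Back-substitution:
t = (32/25) / (-16/25) = -2
w = (-1 - (1)*(-2)) / -1 = -1
v = (6 - (-25/2)*(-1) - (19/2)*(-2)) / (-25/2) = -1
u = (-6 - (5)*(-1) - (5)*(-1) - (-3)*(-2)) / -2 = 1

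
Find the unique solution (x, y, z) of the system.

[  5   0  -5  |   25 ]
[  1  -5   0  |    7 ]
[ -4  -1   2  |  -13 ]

(2, -1, -3)

Forward elimination on [A|b]:
R2 <- R2 - (1/5)*R1:  [  0  -5   1   2 ]
R3 <- R3 - (-4/5)*R1:  [  0  -1  -2   7 ]
R3 <- R3 - (1/5)*R2:  [     0      0  -11/5   33/5 ]
Row echelon form:
[ 5   0     -5  |    25 ]
[ 0  -5      1  |     2 ]
[ 0   0  -11/5  |  33/5 ]
Back-substitution:
z = (33/5) / (-11/5) = -3
y = (2 - (1)*(-3)) / -5 = -1
x = (25 - (-5)*(-3)) / 5 = 2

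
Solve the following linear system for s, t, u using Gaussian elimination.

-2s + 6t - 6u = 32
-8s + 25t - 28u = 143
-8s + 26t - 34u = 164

Forward elimination on [A|b]:
R2 <- R2 - (4)*R1:  [  0   1  -4  15 ]
R3 <- R3 - (4)*R1:  [   0    2  -10   36 ]
R3 <- R3 - (2)*R2:  [  0   0  -2   6 ]
Row echelon form:
[ -2  6  -6  |  32 ]
[  0  1  -4  |  15 ]
[  0  0  -2  |   6 ]
Back-substitution:
u = (6) / -2 = -3
t = (15 - (-4)*(-3)) / 1 = 3
s = (32 - (6)*(3) - (-6)*(-3)) / -2 = 2

(2, 3, -3)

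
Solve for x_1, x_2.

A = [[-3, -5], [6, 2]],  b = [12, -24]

Forward elimination on [A|b]:
R2 <- R2 - (-2)*R1:  [  0  -8   0 ]
Row echelon form:
[ -3  -5  |  12 ]
[  0  -8  |   0 ]
Back-substitution:
x_2 = (0) / -8 = 0
x_1 = (12 - (-5)*(0)) / -3 = -4

(-4, 0)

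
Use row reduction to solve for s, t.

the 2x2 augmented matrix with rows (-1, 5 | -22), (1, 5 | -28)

(-3, -5)

Forward elimination on [A|b]:
R2 <- R2 - (-1)*R1:  [   0   10  -50 ]
Row echelon form:
[ -1   5  |  -22 ]
[  0  10  |  -50 ]
Back-substitution:
t = (-50) / 10 = -5
s = (-22 - (5)*(-5)) / -1 = -3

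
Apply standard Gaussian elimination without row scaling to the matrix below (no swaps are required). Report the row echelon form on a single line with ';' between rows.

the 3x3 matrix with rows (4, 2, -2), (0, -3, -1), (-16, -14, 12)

REF = [4 2 -2; 0 -3 -1; 0 0 6]

Forward elimination:
R3 <- R3 - (-4)*R1:  [  0  -6   4 ]
R3 <- R3 - (2)*R2:  [ 0  0  6 ]
Row echelon form:
[ 4   2  -2 ]
[ 0  -3  -1 ]
[ 0   0   6 ]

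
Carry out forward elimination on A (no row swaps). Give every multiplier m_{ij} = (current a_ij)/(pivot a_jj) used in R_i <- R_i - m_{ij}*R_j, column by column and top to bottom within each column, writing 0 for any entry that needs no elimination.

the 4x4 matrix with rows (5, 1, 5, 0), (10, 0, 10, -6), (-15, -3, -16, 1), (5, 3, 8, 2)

multipliers: 2, -3, 1, 0, -1, -3

Forward elimination:
R2 <- R2 - (2)*R1:  [  0  -2   0  -6 ]
R3 <- R3 - (-3)*R1:  [  0   0  -1   1 ]
R4 <- R4 - (1)*R1:  [ 0  2  3  2 ]
R3: entry in column 2 is already 0 -> m_{32} = 0 (no row operation needed)
R4 <- R4 - (-1)*R2:  [  0   0   3  -4 ]
R4 <- R4 - (-3)*R3:  [  0   0   0  -1 ]
Multipliers (in order of application): m_{21} = 2, m_{31} = -3, m_{41} = 1, m_{32} = 0, m_{42} = -1, m_{43} = -3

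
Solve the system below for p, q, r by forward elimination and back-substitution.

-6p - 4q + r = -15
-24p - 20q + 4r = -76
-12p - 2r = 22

(-1, 4, -5)

Forward elimination on [A|b]:
R2 <- R2 - (4)*R1:  [   0   -4    0  -16 ]
R3 <- R3 - (2)*R1:  [  0   8  -4  52 ]
R3 <- R3 - (-2)*R2:  [  0   0  -4  20 ]
Row echelon form:
[ -6  -4   1  |  -15 ]
[  0  -4   0  |  -16 ]
[  0   0  -4  |   20 ]
Back-substitution:
r = (20) / -4 = -5
q = (-16) / -4 = 4
p = (-15 - (-4)*(4) - (1)*(-5)) / -6 = -1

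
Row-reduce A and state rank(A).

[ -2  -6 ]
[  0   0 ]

rank(A) = 1

Row reduction:
Row echelon form:
[ -2  -6 ]
[  0   0 ]
Nonzero rows / pivot columns: 1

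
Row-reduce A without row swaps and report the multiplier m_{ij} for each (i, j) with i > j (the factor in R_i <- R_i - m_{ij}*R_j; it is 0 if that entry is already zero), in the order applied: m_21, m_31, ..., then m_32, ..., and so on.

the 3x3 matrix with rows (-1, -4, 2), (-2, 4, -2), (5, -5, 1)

Forward elimination:
R2 <- R2 - (2)*R1:  [  0  12  -6 ]
R3 <- R3 - (-5)*R1:  [   0  -25   11 ]
R3 <- R3 - (-25/12)*R2:  [    0     0  -3/2 ]
Multipliers (in order of application): m_{21} = 2, m_{31} = -5, m_{32} = -25/12

multipliers: 2, -5, -25/12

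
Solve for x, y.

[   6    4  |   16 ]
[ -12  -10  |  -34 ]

Forward elimination on [A|b]:
R2 <- R2 - (-2)*R1:  [  0  -2  -2 ]
Row echelon form:
[ 6   4  |  16 ]
[ 0  -2  |  -2 ]
Back-substitution:
y = (-2) / -2 = 1
x = (16 - (4)*(1)) / 6 = 2

(2, 1)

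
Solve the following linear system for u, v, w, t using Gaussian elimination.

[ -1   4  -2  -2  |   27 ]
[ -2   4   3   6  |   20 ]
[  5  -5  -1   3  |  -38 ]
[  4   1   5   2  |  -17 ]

(-3, 5, -2, 0)

Forward elimination on [A|b]:
R2 <- R2 - (2)*R1:  [   0   -4    7   10  -34 ]
R3 <- R3 - (-5)*R1:  [   0   15  -11   -7   97 ]
R4 <- R4 - (-4)*R1:  [  0  17  -3  -6  91 ]
R3 <- R3 - (-15/4)*R2:  [     0      0   61/4   61/2  -61/2 ]
R4 <- R4 - (-17/4)*R2:  [      0       0   107/4    73/2  -107/2 ]
R4 <- R4 - (107/61)*R3:  [   0    0    0  -17    0 ]
Row echelon form:
[ -1   4    -2    -2  |     27 ]
[  0  -4     7    10  |    -34 ]
[  0   0  61/4  61/2  |  -61/2 ]
[  0   0     0   -17  |      0 ]
Back-substitution:
t = (0) / -17 = 0
w = (-61/2 - (61/2)*(0)) / (61/4) = -2
v = (-34 - (7)*(-2) - (10)*(0)) / -4 = 5
u = (27 - (4)*(5) - (-2)*(-2) - (-2)*(0)) / -1 = -3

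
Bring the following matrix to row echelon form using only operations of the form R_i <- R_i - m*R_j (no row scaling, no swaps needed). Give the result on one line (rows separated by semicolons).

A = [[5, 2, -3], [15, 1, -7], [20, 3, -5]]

REF = [5 2 -3; 0 -5 2; 0 0 5]

Forward elimination:
R2 <- R2 - (3)*R1:  [  0  -5   2 ]
R3 <- R3 - (4)*R1:  [  0  -5   7 ]
R3 <- R3 - (1)*R2:  [ 0  0  5 ]
Row echelon form:
[ 5   2  -3 ]
[ 0  -5   2 ]
[ 0   0   5 ]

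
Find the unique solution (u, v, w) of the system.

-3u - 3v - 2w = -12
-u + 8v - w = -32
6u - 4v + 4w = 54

(5, -3, 3)

Forward elimination on [A|b]:
R2 <- R2 - (1/3)*R1:  [    0     9  -1/3   -28 ]
R3 <- R3 - (-2)*R1:  [   0  -10    0   30 ]
R3 <- R3 - (-10/9)*R2:  [      0       0  -10/27   -10/9 ]
Row echelon form:
[ -3  -3      -2  |    -12 ]
[  0   9    -1/3  |    -28 ]
[  0   0  -10/27  |  -10/9 ]
Back-substitution:
w = (-10/9) / (-10/27) = 3
v = (-28 - (-1/3)*(3)) / 9 = -3
u = (-12 - (-3)*(-3) - (-2)*(3)) / -3 = 5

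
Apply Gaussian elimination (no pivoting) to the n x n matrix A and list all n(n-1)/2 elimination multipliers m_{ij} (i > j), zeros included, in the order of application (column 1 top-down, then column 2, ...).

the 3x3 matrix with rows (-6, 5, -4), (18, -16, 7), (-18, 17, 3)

Forward elimination:
R2 <- R2 - (-3)*R1:  [  0  -1  -5 ]
R3 <- R3 - (3)*R1:  [  0   2  15 ]
R3 <- R3 - (-2)*R2:  [ 0  0  5 ]
Multipliers (in order of application): m_{21} = -3, m_{31} = 3, m_{32} = -2

multipliers: -3, 3, -2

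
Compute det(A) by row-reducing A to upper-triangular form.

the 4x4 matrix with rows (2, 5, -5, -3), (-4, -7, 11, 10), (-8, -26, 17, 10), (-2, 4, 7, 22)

det(A) = -6

Forward elimination:
R2 <- R2 - (-2)*R1:  [ 0  3  1  4 ]
R3 <- R3 - (-4)*R1:  [  0  -6  -3  -2 ]
R4 <- R4 - (-1)*R1:  [  0   9   2  19 ]
R3 <- R3 - (-2)*R2:  [  0   0  -1   6 ]
R4 <- R4 - (3)*R2:  [  0   0  -1   7 ]
R4 <- R4 - (1)*R3:  [ 0  0  0  1 ]
Upper-triangular form:
[ 2  5  -5  -3 ]
[ 0  3   1   4 ]
[ 0  0  -1   6 ]
[ 0  0   0   1 ]
det(A) = (-1)^0 * (2) * (3) * (-1) * (1) = -6  (0 row swaps -> sign +1)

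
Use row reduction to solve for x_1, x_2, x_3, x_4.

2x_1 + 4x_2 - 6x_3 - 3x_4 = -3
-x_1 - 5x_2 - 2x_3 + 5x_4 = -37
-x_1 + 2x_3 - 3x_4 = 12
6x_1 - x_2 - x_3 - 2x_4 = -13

(-1, 5, 4, -1)

Forward elimination on [A|b]:
R2 <- R2 - (-1/2)*R1:  [     0     -3     -5    7/2  -77/2 ]
R3 <- R3 - (-1/2)*R1:  [    0     2    -1  -9/2  21/2 ]
R4 <- R4 - (3)*R1:  [   0  -13   17    7   -4 ]
R3 <- R3 - (-2/3)*R2:  [     0      0  -13/3  -13/6  -91/6 ]
R4 <- R4 - (13/3)*R2:  [     0      0  116/3  -49/6  977/6 ]
R4 <- R4 - (-116/13)*R3:  [     0      0      0  -55/2   55/2 ]
Row echelon form:
[ 2   4     -6     -3  |     -3 ]
[ 0  -3     -5    7/2  |  -77/2 ]
[ 0   0  -13/3  -13/6  |  -91/6 ]
[ 0   0      0  -55/2  |   55/2 ]
Back-substitution:
x_4 = (55/2) / (-55/2) = -1
x_3 = (-91/6 - (-13/6)*(-1)) / (-13/3) = 4
x_2 = (-77/2 - (-5)*(4) - (7/2)*(-1)) / -3 = 5
x_1 = (-3 - (4)*(5) - (-6)*(4) - (-3)*(-1)) / 2 = -1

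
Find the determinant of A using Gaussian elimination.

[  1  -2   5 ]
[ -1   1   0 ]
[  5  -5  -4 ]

Forward elimination:
R2 <- R2 - (-1)*R1:  [  0  -1   5 ]
R3 <- R3 - (5)*R1:  [   0    5  -29 ]
R3 <- R3 - (-5)*R2:  [  0   0  -4 ]
Upper-triangular form:
[ 1  -2   5 ]
[ 0  -1   5 ]
[ 0   0  -4 ]
det(A) = (-1)^0 * (1) * (-1) * (-4) = 4  (0 row swaps -> sign +1)

det(A) = 4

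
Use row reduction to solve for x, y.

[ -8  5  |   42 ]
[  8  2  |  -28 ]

(-4, 2)

Forward elimination on [A|b]:
R2 <- R2 - (-1)*R1:  [  0   7  14 ]
Row echelon form:
[ -8  5  |  42 ]
[  0  7  |  14 ]
Back-substitution:
y = (14) / 7 = 2
x = (42 - (5)*(2)) / -8 = -4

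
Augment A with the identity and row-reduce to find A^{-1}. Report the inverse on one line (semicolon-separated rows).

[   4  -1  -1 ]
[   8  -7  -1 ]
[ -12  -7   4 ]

Gauss-Jordan on [A | I]:
R1 <- (1/4)*R1:  [    1  -1/4  -1/4  |   1/4     0     0 ]
R2 <- R2 - (8)*R1:  [  0  -5   1  |  -2   1   0 ]
R3 <- R3 - (-12)*R1:  [   0  -10    1  |    3    0    1 ]
R2 <- (1/-5)*R2:  [    0     1  -1/5  |   2/5  -1/5     0 ]
R1 <- R1 - (-1/4)*R2:  [     1      0  -3/10  |   7/20  -1/20      0 ]
R3 <- R3 - (-10)*R2:  [  0   0  -1  |   7  -2   1 ]
R3 <- (1/-1)*R3:  [  0   0   1  |  -7   2  -1 ]
R1 <- R1 - (-3/10)*R3:  [     1      0      0  |   -7/4  11/20  -3/10 ]
R2 <- R2 - (-1/5)*R3:  [    0     1     0  |    -1   1/5  -1/5 ]
Right block of [I | A^{-1}] is the inverse:
[ -7/4  11/20  -3/10 ]
[   -1    1/5   -1/5 ]
[   -7      2     -1 ]

inverse = [-7/4 11/20 -3/10; -1 1/5 -1/5; -7 2 -1]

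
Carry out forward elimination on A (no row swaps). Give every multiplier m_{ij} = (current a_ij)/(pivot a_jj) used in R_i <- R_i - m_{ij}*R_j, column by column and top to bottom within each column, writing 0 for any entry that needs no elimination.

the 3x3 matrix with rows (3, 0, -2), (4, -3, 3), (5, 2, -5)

Forward elimination:
R2 <- R2 - (4/3)*R1:  [    0    -3  17/3 ]
R3 <- R3 - (5/3)*R1:  [    0     2  -5/3 ]
R3 <- R3 - (-2/3)*R2:  [    0     0  19/9 ]
Multipliers (in order of application): m_{21} = 4/3, m_{31} = 5/3, m_{32} = -2/3

multipliers: 4/3, 5/3, -2/3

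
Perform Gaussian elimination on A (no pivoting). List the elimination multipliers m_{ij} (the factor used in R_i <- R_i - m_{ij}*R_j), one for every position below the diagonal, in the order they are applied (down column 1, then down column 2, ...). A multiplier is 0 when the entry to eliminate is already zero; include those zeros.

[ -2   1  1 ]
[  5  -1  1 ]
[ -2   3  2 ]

Forward elimination:
R2 <- R2 - (-5/2)*R1:  [   0  3/2  7/2 ]
R3 <- R3 - (1)*R1:  [ 0  2  1 ]
R3 <- R3 - (4/3)*R2:  [     0      0  -11/3 ]
Multipliers (in order of application): m_{21} = -5/2, m_{31} = 1, m_{32} = 4/3

multipliers: -5/2, 1, 4/3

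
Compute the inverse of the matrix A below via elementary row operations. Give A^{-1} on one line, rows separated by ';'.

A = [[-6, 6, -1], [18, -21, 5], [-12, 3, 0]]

Gauss-Jordan on [A | I]:
R1 <- (1/-6)*R1:  [    1    -1   1/6  |  -1/6     0     0 ]
R2 <- R2 - (18)*R1:  [  0  -3   2  |   3   1   0 ]
R3 <- R3 - (-12)*R1:  [  0  -9   2  |  -2   0   1 ]
R2 <- (1/-3)*R2:  [    0     1  -2/3  |    -1  -1/3     0 ]
R1 <- R1 - (-1)*R2:  [    1     0  -1/2  |  -7/6  -1/3     0 ]
R3 <- R3 - (-9)*R2:  [   0    0   -4  |  -11   -3    1 ]
R3 <- (1/-4)*R3:  [    0     0     1  |  11/4   3/4  -1/4 ]
R1 <- R1 - (-1/2)*R3:  [    1     0     0  |  5/24  1/24  -1/8 ]
R2 <- R2 - (-2/3)*R3:  [    0     1     0  |   5/6   1/6  -1/6 ]
Right block of [I | A^{-1}] is the inverse:
[ 5/24  1/24  -1/8 ]
[  5/6   1/6  -1/6 ]
[ 11/4   3/4  -1/4 ]

inverse = [5/24 1/24 -1/8; 5/6 1/6 -1/6; 11/4 3/4 -1/4]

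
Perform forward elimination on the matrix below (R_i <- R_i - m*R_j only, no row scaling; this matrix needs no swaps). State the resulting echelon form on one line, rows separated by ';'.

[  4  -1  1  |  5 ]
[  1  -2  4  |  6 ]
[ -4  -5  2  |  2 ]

REF = [4 -1 1 5; 0 -7/4 15/4 19/4; 0 0 -69/7 -65/7]

Forward elimination:
R2 <- R2 - (1/4)*R1:  [    0  -7/4  15/4  19/4 ]
R3 <- R3 - (-1)*R1:  [  0  -6   3   7 ]
R3 <- R3 - (24/7)*R2:  [     0      0  -69/7  -65/7 ]
Row echelon form:
[ 4    -1      1  |      5 ]
[ 0  -7/4   15/4  |   19/4 ]
[ 0     0  -69/7  |  -65/7 ]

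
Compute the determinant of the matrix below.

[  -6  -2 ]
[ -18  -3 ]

Forward elimination:
R2 <- R2 - (3)*R1:  [ 0  3 ]
Upper-triangular form:
[ -6  -2 ]
[  0   3 ]
det(A) = (-1)^0 * (-6) * (3) = -18  (0 row swaps -> sign +1)

det(A) = -18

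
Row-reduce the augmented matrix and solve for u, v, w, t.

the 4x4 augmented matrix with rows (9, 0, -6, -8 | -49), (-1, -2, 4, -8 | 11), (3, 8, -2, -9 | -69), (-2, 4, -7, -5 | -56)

Forward elimination on [A|b]:
R2 <- R2 - (-1/9)*R1:  [     0     -2   10/3  -80/9   50/9 ]
R3 <- R3 - (1/3)*R1:  [      0       8       0   -19/3  -158/3 ]
R4 <- R4 - (-2/9)*R1:  [      0       4   -25/3   -61/9  -602/9 ]
R3 <- R3 - (-4)*R2:  [      0       0    40/3  -377/9  -274/9 ]
R4 <- R4 - (-2)*R2:  [      0       0    -5/3  -221/9  -502/9 ]
R4 <- R4 - (-1/8)*R3:  [       0        0        0  -715/24  -715/12 ]
Row echelon form:
[ 9   0    -6       -8  |      -49 ]
[ 0  -2  10/3    -80/9  |     50/9 ]
[ 0   0  40/3   -377/9  |   -274/9 ]
[ 0   0     0  -715/24  |  -715/12 ]
Back-substitution:
t = (-715/12) / (-715/24) = 2
w = (-274/9 - (-377/9)*(2)) / (40/3) = 4
v = (50/9 - (10/3)*(4) - (-80/9)*(2)) / -2 = -5
u = (-49 - (-6)*(4) - (-8)*(2)) / 9 = -1

(-1, -5, 4, 2)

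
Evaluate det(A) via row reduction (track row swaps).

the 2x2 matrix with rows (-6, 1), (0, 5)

Forward elimination:
Upper-triangular form:
[ -6  1 ]
[  0  5 ]
det(A) = (-1)^0 * (-6) * (5) = -30  (0 row swaps -> sign +1)

det(A) = -30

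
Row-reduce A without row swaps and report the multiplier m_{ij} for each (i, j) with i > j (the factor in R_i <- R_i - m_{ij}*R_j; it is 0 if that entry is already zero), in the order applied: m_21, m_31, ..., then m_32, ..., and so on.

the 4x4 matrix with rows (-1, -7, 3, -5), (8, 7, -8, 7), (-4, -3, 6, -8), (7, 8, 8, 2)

multipliers: -8, 4, -7, -25/49, 41/49, 765/106

Forward elimination:
R2 <- R2 - (-8)*R1:  [   0  -49   16  -33 ]
R3 <- R3 - (4)*R1:  [  0  25  -6  12 ]
R4 <- R4 - (-7)*R1:  [   0  -41   29  -33 ]
R3 <- R3 - (-25/49)*R2:  [       0        0   106/49  -237/49 ]
R4 <- R4 - (41/49)*R2:  [       0        0   765/49  -264/49 ]
R4 <- R4 - (765/106)*R3:  [        0         0         0  3129/106 ]
Multipliers (in order of application): m_{21} = -8, m_{31} = 4, m_{41} = -7, m_{32} = -25/49, m_{42} = 41/49, m_{43} = 765/106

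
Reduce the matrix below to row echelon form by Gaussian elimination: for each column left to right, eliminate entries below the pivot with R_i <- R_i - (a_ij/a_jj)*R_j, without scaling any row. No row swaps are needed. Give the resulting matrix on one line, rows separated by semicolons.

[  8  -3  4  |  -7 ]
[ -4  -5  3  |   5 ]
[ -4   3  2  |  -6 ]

Forward elimination:
R2 <- R2 - (-1/2)*R1:  [     0  -13/2      5    3/2 ]
R3 <- R3 - (-1/2)*R1:  [     0    3/2      4  -19/2 ]
R3 <- R3 - (-3/13)*R2:  [       0        0    67/13  -119/13 ]
Row echelon form:
[ 8     -3      4  |       -7 ]
[ 0  -13/2      5  |      3/2 ]
[ 0      0  67/13  |  -119/13 ]

REF = [8 -3 4 -7; 0 -13/2 5 3/2; 0 0 67/13 -119/13]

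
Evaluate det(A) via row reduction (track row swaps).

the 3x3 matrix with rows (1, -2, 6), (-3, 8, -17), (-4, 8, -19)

det(A) = 10

Forward elimination:
R2 <- R2 - (-3)*R1:  [ 0  2  1 ]
R3 <- R3 - (-4)*R1:  [ 0  0  5 ]
Upper-triangular form:
[ 1  -2  6 ]
[ 0   2  1 ]
[ 0   0  5 ]
det(A) = (-1)^0 * (1) * (2) * (5) = 10  (0 row swaps -> sign +1)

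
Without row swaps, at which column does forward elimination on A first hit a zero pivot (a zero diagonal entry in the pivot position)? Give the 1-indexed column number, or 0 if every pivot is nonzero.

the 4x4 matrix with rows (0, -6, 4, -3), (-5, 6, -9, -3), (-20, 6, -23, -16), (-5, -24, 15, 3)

Naive forward elimination:
Pivot entry (1,1) is zero but row 2 has -5 in column 1 -> naive elimination stops; a row interchange (e.g. R1 <-> R2) would be required here.

first zero-pivot column = 1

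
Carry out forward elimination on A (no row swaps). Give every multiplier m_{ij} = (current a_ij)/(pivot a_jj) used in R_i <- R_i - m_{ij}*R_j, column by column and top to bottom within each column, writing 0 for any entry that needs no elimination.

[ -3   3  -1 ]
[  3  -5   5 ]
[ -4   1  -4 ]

multipliers: -1, 4/3, 3/2

Forward elimination:
R2 <- R2 - (-1)*R1:  [  0  -2   4 ]
R3 <- R3 - (4/3)*R1:  [    0    -3  -8/3 ]
R3 <- R3 - (3/2)*R2:  [     0      0  -26/3 ]
Multipliers (in order of application): m_{21} = -1, m_{31} = 4/3, m_{32} = 3/2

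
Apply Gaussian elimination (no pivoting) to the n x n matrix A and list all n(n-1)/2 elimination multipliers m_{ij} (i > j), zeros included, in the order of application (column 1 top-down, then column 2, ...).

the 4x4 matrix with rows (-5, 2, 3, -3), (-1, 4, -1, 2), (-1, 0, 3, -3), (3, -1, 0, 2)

Forward elimination:
R2 <- R2 - (1/5)*R1:  [    0  18/5  -8/5  13/5 ]
R3 <- R3 - (1/5)*R1:  [     0   -2/5   12/5  -12/5 ]
R4 <- R4 - (-3/5)*R1:  [   0  1/5  9/5  1/5 ]
R3 <- R3 - (-1/9)*R2:  [     0      0   20/9  -19/9 ]
R4 <- R4 - (1/18)*R2:  [    0     0  17/9  1/18 ]
R4 <- R4 - (17/20)*R3:  [     0      0      0  37/20 ]
Multipliers (in order of application): m_{21} = 1/5, m_{31} = 1/5, m_{41} = -3/5, m_{32} = -1/9, m_{42} = 1/18, m_{43} = 17/20

multipliers: 1/5, 1/5, -3/5, -1/9, 1/18, 17/20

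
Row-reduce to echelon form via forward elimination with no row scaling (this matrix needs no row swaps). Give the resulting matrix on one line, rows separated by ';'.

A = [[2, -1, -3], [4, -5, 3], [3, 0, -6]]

REF = [2 -1 -3; 0 -3 9; 0 0 3]

Forward elimination:
R2 <- R2 - (2)*R1:  [  0  -3   9 ]
R3 <- R3 - (3/2)*R1:  [    0   3/2  -3/2 ]
R3 <- R3 - (-1/2)*R2:  [ 0  0  3 ]
Row echelon form:
[ 2  -1  -3 ]
[ 0  -3   9 ]
[ 0   0   3 ]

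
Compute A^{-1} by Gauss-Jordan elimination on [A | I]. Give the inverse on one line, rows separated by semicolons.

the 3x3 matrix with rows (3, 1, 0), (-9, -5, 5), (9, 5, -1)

inverse = [5/6 -1/24 -5/24; -3/2 1/8 5/8; 0 1/4 1/4]

Gauss-Jordan on [A | I]:
R1 <- (1/3)*R1:  [   1  1/3    0  |  1/3    0    0 ]
R2 <- R2 - (-9)*R1:  [  0  -2   5  |   3   1   0 ]
R3 <- R3 - (9)*R1:  [  0   2  -1  |  -3   0   1 ]
R2 <- (1/-2)*R2:  [    0     1  -5/2  |  -3/2  -1/2     0 ]
R1 <- R1 - (1/3)*R2:  [   1    0  5/6  |  5/6  1/6    0 ]
R3 <- R3 - (2)*R2:  [ 0  0  4  |  0  1  1 ]
R3 <- (1/4)*R3:  [   0    0    1  |    0  1/4  1/4 ]
R1 <- R1 - (5/6)*R3:  [     1      0      0  |    5/6  -1/24  -5/24 ]
R2 <- R2 - (-5/2)*R3:  [    0     1     0  |  -3/2   1/8   5/8 ]
Right block of [I | A^{-1}] is the inverse:
[  5/6  -1/24  -5/24 ]
[ -3/2    1/8    5/8 ]
[    0    1/4    1/4 ]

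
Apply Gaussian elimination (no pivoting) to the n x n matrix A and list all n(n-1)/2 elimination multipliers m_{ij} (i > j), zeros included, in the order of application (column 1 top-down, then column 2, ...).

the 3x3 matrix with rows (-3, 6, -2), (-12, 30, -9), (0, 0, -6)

Forward elimination:
R2 <- R2 - (4)*R1:  [  0   6  -1 ]
R3: entry in column 1 is already 0 -> m_{31} = 0 (no row operation needed)
R3: entry in column 2 is already 0 -> m_{32} = 0 (no row operation needed)
Multipliers (in order of application): m_{21} = 4, m_{31} = 0, m_{32} = 0

multipliers: 4, 0, 0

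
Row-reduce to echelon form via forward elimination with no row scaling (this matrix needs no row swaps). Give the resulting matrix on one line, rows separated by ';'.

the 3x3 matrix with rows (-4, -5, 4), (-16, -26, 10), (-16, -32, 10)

Forward elimination:
R2 <- R2 - (4)*R1:  [  0  -6  -6 ]
R3 <- R3 - (4)*R1:  [   0  -12   -6 ]
R3 <- R3 - (2)*R2:  [ 0  0  6 ]
Row echelon form:
[ -4  -5   4 ]
[  0  -6  -6 ]
[  0   0   6 ]

REF = [-4 -5 4; 0 -6 -6; 0 0 6]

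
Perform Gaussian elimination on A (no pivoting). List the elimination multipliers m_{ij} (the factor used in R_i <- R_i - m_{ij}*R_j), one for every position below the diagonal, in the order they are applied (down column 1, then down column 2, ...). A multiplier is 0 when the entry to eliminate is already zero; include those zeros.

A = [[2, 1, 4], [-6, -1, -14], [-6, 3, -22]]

multipliers: -3, -3, 3

Forward elimination:
R2 <- R2 - (-3)*R1:  [  0   2  -2 ]
R3 <- R3 - (-3)*R1:  [   0    6  -10 ]
R3 <- R3 - (3)*R2:  [  0   0  -4 ]
Multipliers (in order of application): m_{21} = -3, m_{31} = -3, m_{32} = 3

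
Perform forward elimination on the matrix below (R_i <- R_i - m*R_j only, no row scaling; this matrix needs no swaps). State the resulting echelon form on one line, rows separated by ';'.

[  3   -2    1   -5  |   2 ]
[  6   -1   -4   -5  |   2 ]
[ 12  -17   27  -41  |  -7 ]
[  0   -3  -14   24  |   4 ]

REF = [3 -2 1 -5 2; 0 3 -6 5 -2; 0 0 5 -6 -21; 0 0 0 5 -82]

Forward elimination:
R2 <- R2 - (2)*R1:  [  0   3  -6   5  -2 ]
R3 <- R3 - (4)*R1:  [   0   -9   23  -21  -15 ]
R3 <- R3 - (-3)*R2:  [   0    0    5   -6  -21 ]
R4 <- R4 - (-1)*R2:  [   0    0  -20   29    2 ]
R4 <- R4 - (-4)*R3:  [   0    0    0    5  -82 ]
Row echelon form:
[ 3  -2   1  -5  |    2 ]
[ 0   3  -6   5  |   -2 ]
[ 0   0   5  -6  |  -21 ]
[ 0   0   0   5  |  -82 ]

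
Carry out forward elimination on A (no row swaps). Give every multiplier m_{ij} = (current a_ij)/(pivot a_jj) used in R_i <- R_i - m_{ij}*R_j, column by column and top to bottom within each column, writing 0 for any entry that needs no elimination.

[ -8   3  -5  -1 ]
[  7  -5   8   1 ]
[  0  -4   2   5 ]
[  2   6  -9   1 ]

multipliers: -7/8, 0, -1/4, 32/19, -54/19, -1/78

Forward elimination:
R2 <- R2 - (-7/8)*R1:  [     0  -19/8   29/8    1/8 ]
R3: entry in column 1 is already 0 -> m_{31} = 0 (no row operation needed)
R4 <- R4 - (-1/4)*R1:  [     0   27/4  -41/4    3/4 ]
R3 <- R3 - (32/19)*R2:  [      0       0  -78/19   91/19 ]
R4 <- R4 - (-54/19)*R2:  [     0      0   1/19  21/19 ]
R4 <- R4 - (-1/78)*R3:  [   0    0    0  7/6 ]
Multipliers (in order of application): m_{21} = -7/8, m_{31} = 0, m_{41} = -1/4, m_{32} = 32/19, m_{42} = -54/19, m_{43} = -1/78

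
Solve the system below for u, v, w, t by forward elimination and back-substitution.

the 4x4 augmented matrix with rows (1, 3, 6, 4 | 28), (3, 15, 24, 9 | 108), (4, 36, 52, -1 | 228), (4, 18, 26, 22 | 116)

Forward elimination on [A|b]:
R2 <- R2 - (3)*R1:  [  0   6   6  -3  24 ]
R3 <- R3 - (4)*R1:  [   0   24   28  -17  116 ]
R4 <- R4 - (4)*R1:  [ 0  6  2  6  4 ]
R3 <- R3 - (4)*R2:  [  0   0   4  -5  20 ]
R4 <- R4 - (1)*R2:  [   0    0   -4    9  -20 ]
R4 <- R4 - (-1)*R3:  [ 0  0  0  4  0 ]
Row echelon form:
[ 1  3  6   4  |  28 ]
[ 0  6  6  -3  |  24 ]
[ 0  0  4  -5  |  20 ]
[ 0  0  0   4  |   0 ]
Back-substitution:
t = (0) / 4 = 0
w = (20 - (-5)*(0)) / 4 = 5
v = (24 - (6)*(5) - (-3)*(0)) / 6 = -1
u = (28 - (3)*(-1) - (6)*(5) - (4)*(0)) / 1 = 1

(1, -1, 5, 0)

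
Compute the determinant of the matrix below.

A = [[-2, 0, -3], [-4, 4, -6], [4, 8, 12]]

det(A) = -48

Forward elimination:
R2 <- R2 - (2)*R1:  [ 0  4  0 ]
R3 <- R3 - (-2)*R1:  [ 0  8  6 ]
R3 <- R3 - (2)*R2:  [ 0  0  6 ]
Upper-triangular form:
[ -2  0  -3 ]
[  0  4   0 ]
[  0  0   6 ]
det(A) = (-1)^0 * (-2) * (4) * (6) = -48  (0 row swaps -> sign +1)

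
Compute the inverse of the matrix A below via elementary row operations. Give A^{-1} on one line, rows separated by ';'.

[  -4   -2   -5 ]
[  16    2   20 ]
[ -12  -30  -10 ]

Gauss-Jordan on [A | I]:
R1 <- (1/-4)*R1:  [    1   1/2   5/4  |  -1/4     0     0 ]
R2 <- R2 - (16)*R1:  [  0  -6   0  |   4   1   0 ]
R3 <- R3 - (-12)*R1:  [   0  -24    5  |   -3    0    1 ]
R2 <- (1/-6)*R2:  [    0     1     0  |  -2/3  -1/6     0 ]
R1 <- R1 - (1/2)*R2:  [    1     0   5/4  |  1/12  1/12     0 ]
R3 <- R3 - (-24)*R2:  [   0    0    5  |  -19   -4    1 ]
R3 <- (1/5)*R3:  [     0      0      1  |  -19/5   -4/5    1/5 ]
R1 <- R1 - (5/4)*R3:  [     1      0      0  |   29/6  13/12   -1/4 ]
Right block of [I | A^{-1}] is the inverse:
[  29/6  13/12  -1/4 ]
[  -2/3   -1/6     0 ]
[ -19/5   -4/5   1/5 ]

inverse = [29/6 13/12 -1/4; -2/3 -1/6 0; -19/5 -4/5 1/5]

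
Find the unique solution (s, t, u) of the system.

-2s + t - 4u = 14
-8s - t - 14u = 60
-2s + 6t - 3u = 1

(-2, -2, -3)

Forward elimination on [A|b]:
R2 <- R2 - (4)*R1:  [  0  -5   2   4 ]
R3 <- R3 - (1)*R1:  [   0    5    1  -13 ]
R3 <- R3 - (-1)*R2:  [  0   0   3  -9 ]
Row echelon form:
[ -2   1  -4  |  14 ]
[  0  -5   2  |   4 ]
[  0   0   3  |  -9 ]
Back-substitution:
u = (-9) / 3 = -3
t = (4 - (2)*(-3)) / -5 = -2
s = (14 - (1)*(-2) - (-4)*(-3)) / -2 = -2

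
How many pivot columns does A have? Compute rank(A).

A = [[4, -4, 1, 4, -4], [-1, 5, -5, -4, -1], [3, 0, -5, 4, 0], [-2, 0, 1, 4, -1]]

rank(A) = 4

Row reduction:
R2 <- R2 - (-1/4)*R1:  [     0      4  -19/4     -3     -2 ]
R3 <- R3 - (3/4)*R1:  [     0      3  -23/4      1      3 ]
R4 <- R4 - (-1/2)*R1:  [   0   -2  3/2    6   -3 ]
R3 <- R3 - (3/4)*R2:  [      0       0  -35/16    13/4     9/2 ]
R4 <- R4 - (-1/2)*R2:  [    0     0  -7/8   9/2    -4 ]
R4 <- R4 - (2/5)*R3:  [     0      0      0   16/5  -29/5 ]
Row echelon form:
[ 4  -4       1     4     -4 ]
[ 0   4   -19/4    -3     -2 ]
[ 0   0  -35/16  13/4    9/2 ]
[ 0   0       0  16/5  -29/5 ]
Nonzero rows / pivot columns: 4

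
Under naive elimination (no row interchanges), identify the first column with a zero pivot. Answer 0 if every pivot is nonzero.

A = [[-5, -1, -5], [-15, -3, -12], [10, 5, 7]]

first zero-pivot column = 2

Naive forward elimination:
R2 <- R2 - (3)*R1:  [ 0  0  3 ]
R3 <- R3 - (-2)*R1:  [  0   3  -3 ]
Matrix at this point:
[ -5  -1  -5 ]
[  0   0   3 ]
[  0   3  -3 ]
Pivot entry (2,2) is zero but row 3 has 3 in column 2 -> naive elimination stops; a row interchange (e.g. R2 <-> R3) would be required here.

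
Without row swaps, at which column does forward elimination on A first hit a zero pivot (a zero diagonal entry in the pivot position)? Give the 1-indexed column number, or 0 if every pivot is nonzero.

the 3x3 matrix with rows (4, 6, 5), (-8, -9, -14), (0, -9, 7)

first zero-pivot column = 0

Naive forward elimination:
R2 <- R2 - (-2)*R1:  [  0   3  -4 ]
R3 <- R3 - (-3)*R2:  [  0   0  -5 ]
All pivots nonzero; naive elimination completes without hitting a zero pivot.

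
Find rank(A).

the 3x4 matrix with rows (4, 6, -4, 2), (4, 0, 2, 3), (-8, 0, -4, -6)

Row reduction:
R2 <- R2 - (1)*R1:  [  0  -6   6   1 ]
R3 <- R3 - (-2)*R1:  [   0   12  -12   -2 ]
R3 <- R3 - (-2)*R2:  [ 0  0  0  0 ]
Row echelon form:
[ 4   6  -4  2 ]
[ 0  -6   6  1 ]
[ 0   0   0  0 ]
Nonzero rows / pivot columns: 2

rank(A) = 2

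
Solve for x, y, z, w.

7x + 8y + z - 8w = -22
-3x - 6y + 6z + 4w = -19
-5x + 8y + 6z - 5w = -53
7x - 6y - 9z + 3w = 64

(1, -1, -5, 2)

Forward elimination on [A|b]:
R2 <- R2 - (-3/7)*R1:  [      0   -18/7    45/7     4/7  -199/7 ]
R3 <- R3 - (-5/7)*R1:  [      0    96/7    47/7   -75/7  -481/7 ]
R4 <- R4 - (1)*R1:  [   0  -14  -10   11   86 ]
R3 <- R3 - (-16/3)*R2:  [      0       0      41   -23/3  -661/3 ]
R4 <- R4 - (49/9)*R2:  [      0       0     -45    71/9  2167/9 ]
R4 <- R4 - (-45/41)*R3:  [        0         0         0  -194/369  -388/369 ]
Row echelon form:
[ 7      8     1        -8  |       -22 ]
[ 0  -18/7  45/7       4/7  |    -199/7 ]
[ 0      0    41     -23/3  |    -661/3 ]
[ 0      0     0  -194/369  |  -388/369 ]
Back-substitution:
w = (-388/369) / (-194/369) = 2
z = (-661/3 - (-23/3)*(2)) / 41 = -5
y = (-199/7 - (45/7)*(-5) - (4/7)*(2)) / (-18/7) = -1
x = (-22 - (8)*(-1) - (1)*(-5) - (-8)*(2)) / 7 = 1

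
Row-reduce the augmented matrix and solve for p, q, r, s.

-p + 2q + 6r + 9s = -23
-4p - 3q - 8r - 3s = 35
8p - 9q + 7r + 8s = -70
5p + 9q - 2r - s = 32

(-1, 3, -5, 0)

Forward elimination on [A|b]:
R2 <- R2 - (4)*R1:  [   0  -11  -32  -39  127 ]
R3 <- R3 - (-8)*R1:  [    0     7    55    80  -254 ]
R4 <- R4 - (-5)*R1:  [   0   19   28   44  -83 ]
R3 <- R3 - (-7/11)*R2:  [        0         0    381/11    607/11  -1905/11 ]
R4 <- R4 - (-19/11)*R2:  [       0        0  -300/11  -257/11  1500/11 ]
R4 <- R4 - (-100/127)*R3:  [        0         0         0  2551/127         0 ]
Row echelon form:
[ -1    2       6         9  |       -23 ]
[  0  -11     -32       -39  |       127 ]
[  0    0  381/11    607/11  |  -1905/11 ]
[  0    0       0  2551/127  |         0 ]
Back-substitution:
s = (0) / (2551/127) = 0
r = (-1905/11 - (607/11)*(0)) / (381/11) = -5
q = (127 - (-32)*(-5) - (-39)*(0)) / -11 = 3
p = (-23 - (2)*(3) - (6)*(-5) - (9)*(0)) / -1 = -1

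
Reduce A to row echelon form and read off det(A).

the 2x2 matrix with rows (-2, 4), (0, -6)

Forward elimination:
Upper-triangular form:
[ -2   4 ]
[  0  -6 ]
det(A) = (-1)^0 * (-2) * (-6) = 12  (0 row swaps -> sign +1)

det(A) = 12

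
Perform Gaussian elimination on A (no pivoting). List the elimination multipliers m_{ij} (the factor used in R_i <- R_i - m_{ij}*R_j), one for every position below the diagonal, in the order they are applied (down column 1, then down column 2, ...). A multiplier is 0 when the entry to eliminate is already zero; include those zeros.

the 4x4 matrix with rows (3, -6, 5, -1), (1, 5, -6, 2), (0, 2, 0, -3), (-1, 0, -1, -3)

multipliers: 1/3, 0, -1/3, 2/7, -2/7, -16/23

Forward elimination:
R2 <- R2 - (1/3)*R1:  [     0      7  -23/3    7/3 ]
R3: entry in column 1 is already 0 -> m_{31} = 0 (no row operation needed)
R4 <- R4 - (-1/3)*R1:  [     0     -2    2/3  -10/3 ]
R3 <- R3 - (2/7)*R2:  [     0      0  46/21  -11/3 ]
R4 <- R4 - (-2/7)*R2:  [      0       0  -32/21    -8/3 ]
R4 <- R4 - (-16/23)*R3:  [       0        0        0  -120/23 ]
Multipliers (in order of application): m_{21} = 1/3, m_{31} = 0, m_{41} = -1/3, m_{32} = 2/7, m_{42} = -2/7, m_{43} = -16/23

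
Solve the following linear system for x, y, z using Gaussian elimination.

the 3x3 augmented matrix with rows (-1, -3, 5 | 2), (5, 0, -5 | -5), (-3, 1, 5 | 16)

(3, 5, 4)

Forward elimination on [A|b]:
R2 <- R2 - (-5)*R1:  [   0  -15   20    5 ]
R3 <- R3 - (3)*R1:  [   0   10  -10   10 ]
R3 <- R3 - (-2/3)*R2:  [    0     0  10/3  40/3 ]
Row echelon form:
[ -1   -3     5  |     2 ]
[  0  -15    20  |     5 ]
[  0    0  10/3  |  40/3 ]
Back-substitution:
z = (40/3) / (10/3) = 4
y = (5 - (20)*(4)) / -15 = 5
x = (2 - (-3)*(5) - (5)*(4)) / -1 = 3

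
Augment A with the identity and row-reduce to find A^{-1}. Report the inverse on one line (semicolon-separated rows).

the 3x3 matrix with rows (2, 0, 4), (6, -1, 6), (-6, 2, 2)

Gauss-Jordan on [A | I]:
R1 <- (1/2)*R1:  [   1    0    2  |  1/2    0    0 ]
R2 <- R2 - (6)*R1:  [  0  -1  -6  |  -3   1   0 ]
R3 <- R3 - (-6)*R1:  [  0   2  14  |   3   0   1 ]
R2 <- (1/-1)*R2:  [  0   1   6  |   3  -1   0 ]
R3 <- R3 - (2)*R2:  [  0   0   2  |  -3   2   1 ]
R3 <- (1/2)*R3:  [    0     0     1  |  -3/2     1   1/2 ]
R1 <- R1 - (2)*R3:  [   1    0    0  |  7/2   -2   -1 ]
R2 <- R2 - (6)*R3:  [  0   1   0  |  12  -7  -3 ]
Right block of [I | A^{-1}] is the inverse:
[  7/2  -2   -1 ]
[   12  -7   -3 ]
[ -3/2   1  1/2 ]

inverse = [7/2 -2 -1; 12 -7 -3; -3/2 1 1/2]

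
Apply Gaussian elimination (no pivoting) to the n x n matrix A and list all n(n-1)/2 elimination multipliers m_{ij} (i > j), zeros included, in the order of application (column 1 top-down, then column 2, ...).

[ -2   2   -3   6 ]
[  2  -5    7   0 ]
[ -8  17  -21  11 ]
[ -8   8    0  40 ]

multipliers: -1, 4, 4, -3, 0, 4

Forward elimination:
R2 <- R2 - (-1)*R1:  [  0  -3   4   6 ]
R3 <- R3 - (4)*R1:  [   0    9   -9  -13 ]
R4 <- R4 - (4)*R1:  [  0   0  12  16 ]
R3 <- R3 - (-3)*R2:  [ 0  0  3  5 ]
R4: entry in column 2 is already 0 -> m_{42} = 0 (no row operation needed)
R4 <- R4 - (4)*R3:  [  0   0   0  -4 ]
Multipliers (in order of application): m_{21} = -1, m_{31} = 4, m_{41} = 4, m_{32} = -3, m_{42} = 0, m_{43} = 4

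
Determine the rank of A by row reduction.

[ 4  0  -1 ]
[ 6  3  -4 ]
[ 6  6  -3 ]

Row reduction:
R2 <- R2 - (3/2)*R1:  [    0     3  -5/2 ]
R3 <- R3 - (3/2)*R1:  [    0     6  -3/2 ]
R3 <- R3 - (2)*R2:  [   0    0  7/2 ]
Row echelon form:
[ 4  0    -1 ]
[ 0  3  -5/2 ]
[ 0  0   7/2 ]
Nonzero rows / pivot columns: 3

rank(A) = 3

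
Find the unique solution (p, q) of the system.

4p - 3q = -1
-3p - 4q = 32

(-4, -5)

Forward elimination on [A|b]:
R2 <- R2 - (-3/4)*R1:  [     0  -25/4  125/4 ]
Row echelon form:
[ 4     -3  |     -1 ]
[ 0  -25/4  |  125/4 ]
Back-substitution:
q = (125/4) / (-25/4) = -5
p = (-1 - (-3)*(-5)) / 4 = -4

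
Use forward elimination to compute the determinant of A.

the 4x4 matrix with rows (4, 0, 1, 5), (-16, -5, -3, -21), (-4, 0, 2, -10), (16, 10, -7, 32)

det(A) = 300

Forward elimination:
R2 <- R2 - (-4)*R1:  [  0  -5   1  -1 ]
R3 <- R3 - (-1)*R1:  [  0   0   3  -5 ]
R4 <- R4 - (4)*R1:  [   0   10  -11   12 ]
R4 <- R4 - (-2)*R2:  [  0   0  -9  10 ]
R4 <- R4 - (-3)*R3:  [  0   0   0  -5 ]
Upper-triangular form:
[ 4   0  1   5 ]
[ 0  -5  1  -1 ]
[ 0   0  3  -5 ]
[ 0   0  0  -5 ]
det(A) = (-1)^0 * (4) * (-5) * (3) * (-5) = 300  (0 row swaps -> sign +1)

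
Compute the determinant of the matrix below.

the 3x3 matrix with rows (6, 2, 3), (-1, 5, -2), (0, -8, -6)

det(A) = -264

Forward elimination:
R2 <- R2 - (-1/6)*R1:  [    0  16/3  -3/2 ]
R3 <- R3 - (-3/2)*R2:  [     0      0  -33/4 ]
Upper-triangular form:
[ 6     2      3 ]
[ 0  16/3   -3/2 ]
[ 0     0  -33/4 ]
det(A) = (-1)^0 * (6) * (16/3) * (-33/4) = -264  (0 row swaps -> sign +1)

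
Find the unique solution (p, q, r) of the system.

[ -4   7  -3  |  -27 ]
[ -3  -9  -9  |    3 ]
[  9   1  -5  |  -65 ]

(-4, -4, 5)

Forward elimination on [A|b]:
R2 <- R2 - (3/4)*R1:  [     0  -57/4  -27/4   93/4 ]
R3 <- R3 - (-9/4)*R1:  [      0    67/4   -47/4  -503/4 ]
R3 <- R3 - (-67/57)*R2:  [        0         0   -374/19  -1870/19 ]
Row echelon form:
[ -4      7       -3  |       -27 ]
[  0  -57/4    -27/4  |      93/4 ]
[  0      0  -374/19  |  -1870/19 ]
Back-substitution:
r = (-1870/19) / (-374/19) = 5
q = (93/4 - (-27/4)*(5)) / (-57/4) = -4
p = (-27 - (7)*(-4) - (-3)*(5)) / -4 = -4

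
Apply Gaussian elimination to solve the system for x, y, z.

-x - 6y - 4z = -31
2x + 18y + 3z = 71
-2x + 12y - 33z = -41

(-5, 4, 3)

Forward elimination on [A|b]:
R2 <- R2 - (-2)*R1:  [  0   6  -5   9 ]
R3 <- R3 - (2)*R1:  [   0   24  -25   21 ]
R3 <- R3 - (4)*R2:  [   0    0   -5  -15 ]
Row echelon form:
[ -1  -6  -4  |  -31 ]
[  0   6  -5  |    9 ]
[  0   0  -5  |  -15 ]
Back-substitution:
z = (-15) / -5 = 3
y = (9 - (-5)*(3)) / 6 = 4
x = (-31 - (-6)*(4) - (-4)*(3)) / -1 = -5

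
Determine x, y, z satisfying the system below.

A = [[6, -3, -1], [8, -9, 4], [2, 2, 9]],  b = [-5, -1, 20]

(0, 1, 2)

Forward elimination on [A|b]:
R2 <- R2 - (4/3)*R1:  [    0    -5  16/3  17/3 ]
R3 <- R3 - (1/3)*R1:  [    0     3  28/3  65/3 ]
R3 <- R3 - (-3/5)*R2:  [      0       0  188/15  376/15 ]
Row echelon form:
[ 6  -3      -1  |      -5 ]
[ 0  -5    16/3  |    17/3 ]
[ 0   0  188/15  |  376/15 ]
Back-substitution:
z = (376/15) / (188/15) = 2
y = (17/3 - (16/3)*(2)) / -5 = 1
x = (-5 - (-3)*(1) - (-1)*(2)) / 6 = 0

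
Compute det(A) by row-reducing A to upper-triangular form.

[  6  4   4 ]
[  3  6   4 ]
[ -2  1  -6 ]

det(A) = -140

Forward elimination:
R2 <- R2 - (1/2)*R1:  [ 0  4  2 ]
R3 <- R3 - (-1/3)*R1:  [     0    7/3  -14/3 ]
R3 <- R3 - (7/12)*R2:  [     0      0  -35/6 ]
Upper-triangular form:
[ 6  4      4 ]
[ 0  4      2 ]
[ 0  0  -35/6 ]
det(A) = (-1)^0 * (6) * (4) * (-35/6) = -140  (0 row swaps -> sign +1)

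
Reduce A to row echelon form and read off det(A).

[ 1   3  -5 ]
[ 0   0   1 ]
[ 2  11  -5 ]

det(A) = -5

Forward elimination:
R3 <- R3 - (2)*R1:  [ 0  5  5 ]
R2 <-> R3   (pivot in column 2 was zero)
[ 1  3  -5 ]
[ 0  5   5 ]
[ 0  0   1 ]
Upper-triangular form:
[ 1  3  -5 ]
[ 0  5   5 ]
[ 0  0   1 ]
det(A) = (-1)^1 * (1) * (5) * (1) = -5  (1 row swap -> sign -1)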